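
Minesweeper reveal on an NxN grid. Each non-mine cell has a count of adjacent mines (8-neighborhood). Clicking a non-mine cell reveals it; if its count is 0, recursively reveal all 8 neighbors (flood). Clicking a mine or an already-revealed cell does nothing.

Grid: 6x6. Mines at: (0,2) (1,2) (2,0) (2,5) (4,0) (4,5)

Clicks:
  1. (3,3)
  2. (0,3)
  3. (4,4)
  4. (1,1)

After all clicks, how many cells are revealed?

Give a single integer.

Answer: 18

Derivation:
Click 1 (3,3) count=0: revealed 16 new [(2,1) (2,2) (2,3) (2,4) (3,1) (3,2) (3,3) (3,4) (4,1) (4,2) (4,3) (4,4) (5,1) (5,2) (5,3) (5,4)] -> total=16
Click 2 (0,3) count=2: revealed 1 new [(0,3)] -> total=17
Click 3 (4,4) count=1: revealed 0 new [(none)] -> total=17
Click 4 (1,1) count=3: revealed 1 new [(1,1)] -> total=18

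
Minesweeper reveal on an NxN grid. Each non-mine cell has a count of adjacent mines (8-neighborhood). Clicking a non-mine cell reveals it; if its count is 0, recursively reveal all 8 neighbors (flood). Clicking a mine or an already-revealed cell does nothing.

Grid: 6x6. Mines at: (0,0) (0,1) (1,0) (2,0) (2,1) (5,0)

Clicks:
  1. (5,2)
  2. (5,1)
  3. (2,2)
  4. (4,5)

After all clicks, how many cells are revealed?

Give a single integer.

Click 1 (5,2) count=0: revealed 27 new [(0,2) (0,3) (0,4) (0,5) (1,2) (1,3) (1,4) (1,5) (2,2) (2,3) (2,4) (2,5) (3,1) (3,2) (3,3) (3,4) (3,5) (4,1) (4,2) (4,3) (4,4) (4,5) (5,1) (5,2) (5,3) (5,4) (5,5)] -> total=27
Click 2 (5,1) count=1: revealed 0 new [(none)] -> total=27
Click 3 (2,2) count=1: revealed 0 new [(none)] -> total=27
Click 4 (4,5) count=0: revealed 0 new [(none)] -> total=27

Answer: 27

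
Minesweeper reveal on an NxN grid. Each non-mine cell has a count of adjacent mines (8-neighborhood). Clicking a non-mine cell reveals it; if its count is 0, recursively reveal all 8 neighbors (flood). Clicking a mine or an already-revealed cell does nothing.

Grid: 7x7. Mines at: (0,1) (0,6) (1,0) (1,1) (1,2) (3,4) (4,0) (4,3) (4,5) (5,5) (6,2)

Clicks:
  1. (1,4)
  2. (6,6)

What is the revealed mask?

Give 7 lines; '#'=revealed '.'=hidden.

Click 1 (1,4) count=0: revealed 9 new [(0,3) (0,4) (0,5) (1,3) (1,4) (1,5) (2,3) (2,4) (2,5)] -> total=9
Click 2 (6,6) count=1: revealed 1 new [(6,6)] -> total=10

Answer: ...###.
...###.
...###.
.......
.......
.......
......#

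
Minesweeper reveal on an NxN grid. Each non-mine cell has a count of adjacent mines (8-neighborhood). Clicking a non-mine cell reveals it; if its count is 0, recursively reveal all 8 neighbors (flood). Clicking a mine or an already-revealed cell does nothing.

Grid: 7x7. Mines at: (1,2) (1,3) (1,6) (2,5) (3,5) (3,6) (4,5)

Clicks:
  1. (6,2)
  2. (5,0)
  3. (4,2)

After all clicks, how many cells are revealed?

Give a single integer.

Click 1 (6,2) count=0: revealed 33 new [(0,0) (0,1) (1,0) (1,1) (2,0) (2,1) (2,2) (2,3) (2,4) (3,0) (3,1) (3,2) (3,3) (3,4) (4,0) (4,1) (4,2) (4,3) (4,4) (5,0) (5,1) (5,2) (5,3) (5,4) (5,5) (5,6) (6,0) (6,1) (6,2) (6,3) (6,4) (6,5) (6,6)] -> total=33
Click 2 (5,0) count=0: revealed 0 new [(none)] -> total=33
Click 3 (4,2) count=0: revealed 0 new [(none)] -> total=33

Answer: 33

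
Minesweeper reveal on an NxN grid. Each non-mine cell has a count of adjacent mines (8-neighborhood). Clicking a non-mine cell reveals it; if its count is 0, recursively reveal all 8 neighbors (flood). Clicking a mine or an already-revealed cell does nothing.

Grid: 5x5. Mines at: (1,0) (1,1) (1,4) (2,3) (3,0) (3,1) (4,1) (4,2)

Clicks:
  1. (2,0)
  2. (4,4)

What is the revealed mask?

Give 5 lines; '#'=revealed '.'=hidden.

Click 1 (2,0) count=4: revealed 1 new [(2,0)] -> total=1
Click 2 (4,4) count=0: revealed 4 new [(3,3) (3,4) (4,3) (4,4)] -> total=5

Answer: .....
.....
#....
...##
...##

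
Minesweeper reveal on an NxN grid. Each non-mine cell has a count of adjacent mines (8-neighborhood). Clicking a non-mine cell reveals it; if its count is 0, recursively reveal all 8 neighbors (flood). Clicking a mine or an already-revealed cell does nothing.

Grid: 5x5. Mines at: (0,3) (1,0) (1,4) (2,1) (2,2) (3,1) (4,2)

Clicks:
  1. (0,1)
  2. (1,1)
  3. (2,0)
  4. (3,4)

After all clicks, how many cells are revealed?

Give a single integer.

Click 1 (0,1) count=1: revealed 1 new [(0,1)] -> total=1
Click 2 (1,1) count=3: revealed 1 new [(1,1)] -> total=2
Click 3 (2,0) count=3: revealed 1 new [(2,0)] -> total=3
Click 4 (3,4) count=0: revealed 6 new [(2,3) (2,4) (3,3) (3,4) (4,3) (4,4)] -> total=9

Answer: 9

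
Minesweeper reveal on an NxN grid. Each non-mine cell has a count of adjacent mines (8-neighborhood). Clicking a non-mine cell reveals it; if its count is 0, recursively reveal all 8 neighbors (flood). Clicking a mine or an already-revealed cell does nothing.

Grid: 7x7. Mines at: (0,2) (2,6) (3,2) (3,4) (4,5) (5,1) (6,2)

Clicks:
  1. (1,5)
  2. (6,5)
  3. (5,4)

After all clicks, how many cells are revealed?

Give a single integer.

Answer: 9

Derivation:
Click 1 (1,5) count=1: revealed 1 new [(1,5)] -> total=1
Click 2 (6,5) count=0: revealed 8 new [(5,3) (5,4) (5,5) (5,6) (6,3) (6,4) (6,5) (6,6)] -> total=9
Click 3 (5,4) count=1: revealed 0 new [(none)] -> total=9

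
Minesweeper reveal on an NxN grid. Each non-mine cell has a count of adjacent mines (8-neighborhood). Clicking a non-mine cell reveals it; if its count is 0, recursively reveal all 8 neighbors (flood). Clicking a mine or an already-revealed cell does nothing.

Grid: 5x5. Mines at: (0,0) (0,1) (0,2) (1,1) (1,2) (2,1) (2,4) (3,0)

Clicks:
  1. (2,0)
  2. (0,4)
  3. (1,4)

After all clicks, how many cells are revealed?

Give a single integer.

Click 1 (2,0) count=3: revealed 1 new [(2,0)] -> total=1
Click 2 (0,4) count=0: revealed 4 new [(0,3) (0,4) (1,3) (1,4)] -> total=5
Click 3 (1,4) count=1: revealed 0 new [(none)] -> total=5

Answer: 5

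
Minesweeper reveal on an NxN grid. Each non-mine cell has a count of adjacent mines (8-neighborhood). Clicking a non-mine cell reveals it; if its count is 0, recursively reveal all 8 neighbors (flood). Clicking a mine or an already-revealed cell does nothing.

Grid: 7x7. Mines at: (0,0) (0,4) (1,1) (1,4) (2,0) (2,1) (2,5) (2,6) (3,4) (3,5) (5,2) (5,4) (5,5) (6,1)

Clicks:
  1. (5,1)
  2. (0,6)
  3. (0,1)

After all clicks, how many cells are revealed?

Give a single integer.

Answer: 6

Derivation:
Click 1 (5,1) count=2: revealed 1 new [(5,1)] -> total=1
Click 2 (0,6) count=0: revealed 4 new [(0,5) (0,6) (1,5) (1,6)] -> total=5
Click 3 (0,1) count=2: revealed 1 new [(0,1)] -> total=6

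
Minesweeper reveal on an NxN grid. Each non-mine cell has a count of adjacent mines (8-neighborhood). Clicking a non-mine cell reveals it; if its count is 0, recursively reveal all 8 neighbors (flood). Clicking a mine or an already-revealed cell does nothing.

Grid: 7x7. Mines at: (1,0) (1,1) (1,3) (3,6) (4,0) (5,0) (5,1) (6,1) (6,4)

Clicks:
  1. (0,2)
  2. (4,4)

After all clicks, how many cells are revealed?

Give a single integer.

Click 1 (0,2) count=2: revealed 1 new [(0,2)] -> total=1
Click 2 (4,4) count=0: revealed 19 new [(2,1) (2,2) (2,3) (2,4) (2,5) (3,1) (3,2) (3,3) (3,4) (3,5) (4,1) (4,2) (4,3) (4,4) (4,5) (5,2) (5,3) (5,4) (5,5)] -> total=20

Answer: 20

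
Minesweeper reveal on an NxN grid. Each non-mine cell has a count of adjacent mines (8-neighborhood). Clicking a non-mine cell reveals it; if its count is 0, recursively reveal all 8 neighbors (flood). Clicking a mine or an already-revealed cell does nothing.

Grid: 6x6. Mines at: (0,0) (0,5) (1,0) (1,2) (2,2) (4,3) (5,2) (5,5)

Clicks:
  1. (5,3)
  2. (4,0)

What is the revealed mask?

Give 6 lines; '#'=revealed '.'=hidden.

Answer: ......
......
##....
##....
##....
##.#..

Derivation:
Click 1 (5,3) count=2: revealed 1 new [(5,3)] -> total=1
Click 2 (4,0) count=0: revealed 8 new [(2,0) (2,1) (3,0) (3,1) (4,0) (4,1) (5,0) (5,1)] -> total=9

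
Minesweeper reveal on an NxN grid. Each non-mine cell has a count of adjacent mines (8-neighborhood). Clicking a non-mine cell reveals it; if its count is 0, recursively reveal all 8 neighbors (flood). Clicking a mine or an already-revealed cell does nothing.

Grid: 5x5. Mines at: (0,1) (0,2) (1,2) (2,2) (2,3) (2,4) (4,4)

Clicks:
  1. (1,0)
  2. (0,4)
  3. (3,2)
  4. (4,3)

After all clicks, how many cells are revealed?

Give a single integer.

Answer: 7

Derivation:
Click 1 (1,0) count=1: revealed 1 new [(1,0)] -> total=1
Click 2 (0,4) count=0: revealed 4 new [(0,3) (0,4) (1,3) (1,4)] -> total=5
Click 3 (3,2) count=2: revealed 1 new [(3,2)] -> total=6
Click 4 (4,3) count=1: revealed 1 new [(4,3)] -> total=7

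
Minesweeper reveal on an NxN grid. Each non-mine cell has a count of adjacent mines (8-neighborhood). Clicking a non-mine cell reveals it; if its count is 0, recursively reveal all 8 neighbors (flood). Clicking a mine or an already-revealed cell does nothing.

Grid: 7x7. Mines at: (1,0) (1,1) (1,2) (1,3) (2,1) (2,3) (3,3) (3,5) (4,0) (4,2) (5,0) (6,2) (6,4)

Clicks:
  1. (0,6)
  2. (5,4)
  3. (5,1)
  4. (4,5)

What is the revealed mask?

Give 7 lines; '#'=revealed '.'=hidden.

Click 1 (0,6) count=0: revealed 9 new [(0,4) (0,5) (0,6) (1,4) (1,5) (1,6) (2,4) (2,5) (2,6)] -> total=9
Click 2 (5,4) count=1: revealed 1 new [(5,4)] -> total=10
Click 3 (5,1) count=4: revealed 1 new [(5,1)] -> total=11
Click 4 (4,5) count=1: revealed 1 new [(4,5)] -> total=12

Answer: ....###
....###
....###
.......
.....#.
.#..#..
.......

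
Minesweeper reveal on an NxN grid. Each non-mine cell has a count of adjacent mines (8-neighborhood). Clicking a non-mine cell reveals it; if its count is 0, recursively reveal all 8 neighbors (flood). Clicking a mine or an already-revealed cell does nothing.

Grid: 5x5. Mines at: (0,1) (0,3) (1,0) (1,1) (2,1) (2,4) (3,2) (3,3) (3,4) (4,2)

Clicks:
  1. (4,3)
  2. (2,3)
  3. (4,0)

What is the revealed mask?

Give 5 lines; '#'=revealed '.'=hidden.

Click 1 (4,3) count=4: revealed 1 new [(4,3)] -> total=1
Click 2 (2,3) count=4: revealed 1 new [(2,3)] -> total=2
Click 3 (4,0) count=0: revealed 4 new [(3,0) (3,1) (4,0) (4,1)] -> total=6

Answer: .....
.....
...#.
##...
##.#.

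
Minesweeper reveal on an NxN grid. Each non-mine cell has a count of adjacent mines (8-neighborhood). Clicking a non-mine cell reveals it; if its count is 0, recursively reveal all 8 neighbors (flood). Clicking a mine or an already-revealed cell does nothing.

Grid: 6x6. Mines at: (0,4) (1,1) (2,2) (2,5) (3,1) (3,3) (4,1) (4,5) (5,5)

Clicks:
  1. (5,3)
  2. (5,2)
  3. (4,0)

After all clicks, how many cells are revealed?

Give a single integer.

Answer: 7

Derivation:
Click 1 (5,3) count=0: revealed 6 new [(4,2) (4,3) (4,4) (5,2) (5,3) (5,4)] -> total=6
Click 2 (5,2) count=1: revealed 0 new [(none)] -> total=6
Click 3 (4,0) count=2: revealed 1 new [(4,0)] -> total=7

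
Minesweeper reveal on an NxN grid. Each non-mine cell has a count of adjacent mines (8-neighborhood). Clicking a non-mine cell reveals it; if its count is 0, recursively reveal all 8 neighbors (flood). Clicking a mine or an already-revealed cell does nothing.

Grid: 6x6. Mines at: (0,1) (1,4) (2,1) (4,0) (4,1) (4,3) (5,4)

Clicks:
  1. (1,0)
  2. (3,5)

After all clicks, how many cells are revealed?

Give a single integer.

Click 1 (1,0) count=2: revealed 1 new [(1,0)] -> total=1
Click 2 (3,5) count=0: revealed 6 new [(2,4) (2,5) (3,4) (3,5) (4,4) (4,5)] -> total=7

Answer: 7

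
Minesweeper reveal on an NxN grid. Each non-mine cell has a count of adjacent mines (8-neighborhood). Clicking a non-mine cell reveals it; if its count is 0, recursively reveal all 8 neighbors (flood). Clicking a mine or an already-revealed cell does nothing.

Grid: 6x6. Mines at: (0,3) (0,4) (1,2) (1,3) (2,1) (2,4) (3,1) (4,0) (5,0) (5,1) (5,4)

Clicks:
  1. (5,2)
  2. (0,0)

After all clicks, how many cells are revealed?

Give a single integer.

Answer: 5

Derivation:
Click 1 (5,2) count=1: revealed 1 new [(5,2)] -> total=1
Click 2 (0,0) count=0: revealed 4 new [(0,0) (0,1) (1,0) (1,1)] -> total=5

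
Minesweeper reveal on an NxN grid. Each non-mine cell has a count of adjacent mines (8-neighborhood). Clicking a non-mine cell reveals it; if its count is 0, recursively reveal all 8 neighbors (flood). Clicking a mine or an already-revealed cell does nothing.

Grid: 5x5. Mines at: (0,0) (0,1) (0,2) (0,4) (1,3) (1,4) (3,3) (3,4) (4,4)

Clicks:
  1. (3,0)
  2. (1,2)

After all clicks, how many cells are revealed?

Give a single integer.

Answer: 12

Derivation:
Click 1 (3,0) count=0: revealed 12 new [(1,0) (1,1) (1,2) (2,0) (2,1) (2,2) (3,0) (3,1) (3,2) (4,0) (4,1) (4,2)] -> total=12
Click 2 (1,2) count=3: revealed 0 new [(none)] -> total=12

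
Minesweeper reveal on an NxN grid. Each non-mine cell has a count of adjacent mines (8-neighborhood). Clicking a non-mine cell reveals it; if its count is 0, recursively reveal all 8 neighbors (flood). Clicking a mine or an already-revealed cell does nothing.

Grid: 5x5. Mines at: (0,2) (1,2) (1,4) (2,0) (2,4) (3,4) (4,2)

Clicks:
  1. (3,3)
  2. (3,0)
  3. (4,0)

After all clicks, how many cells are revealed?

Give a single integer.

Answer: 5

Derivation:
Click 1 (3,3) count=3: revealed 1 new [(3,3)] -> total=1
Click 2 (3,0) count=1: revealed 1 new [(3,0)] -> total=2
Click 3 (4,0) count=0: revealed 3 new [(3,1) (4,0) (4,1)] -> total=5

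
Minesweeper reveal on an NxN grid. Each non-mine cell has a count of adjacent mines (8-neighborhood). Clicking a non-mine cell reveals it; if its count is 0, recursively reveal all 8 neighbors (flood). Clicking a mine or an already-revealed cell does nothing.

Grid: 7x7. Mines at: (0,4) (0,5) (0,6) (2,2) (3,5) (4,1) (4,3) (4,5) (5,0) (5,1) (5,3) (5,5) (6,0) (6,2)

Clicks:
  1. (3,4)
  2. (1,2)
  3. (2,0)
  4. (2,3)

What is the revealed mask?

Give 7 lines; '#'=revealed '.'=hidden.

Answer: ####...
####...
##.#...
##..#..
.......
.......
.......

Derivation:
Click 1 (3,4) count=3: revealed 1 new [(3,4)] -> total=1
Click 2 (1,2) count=1: revealed 1 new [(1,2)] -> total=2
Click 3 (2,0) count=0: revealed 11 new [(0,0) (0,1) (0,2) (0,3) (1,0) (1,1) (1,3) (2,0) (2,1) (3,0) (3,1)] -> total=13
Click 4 (2,3) count=1: revealed 1 new [(2,3)] -> total=14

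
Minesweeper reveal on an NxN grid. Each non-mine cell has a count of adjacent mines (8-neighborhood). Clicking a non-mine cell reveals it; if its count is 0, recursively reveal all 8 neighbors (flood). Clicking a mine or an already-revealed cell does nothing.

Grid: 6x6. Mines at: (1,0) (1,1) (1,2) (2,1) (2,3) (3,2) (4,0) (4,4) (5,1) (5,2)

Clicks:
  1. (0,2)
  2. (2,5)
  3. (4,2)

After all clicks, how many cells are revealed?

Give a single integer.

Answer: 12

Derivation:
Click 1 (0,2) count=2: revealed 1 new [(0,2)] -> total=1
Click 2 (2,5) count=0: revealed 10 new [(0,3) (0,4) (0,5) (1,3) (1,4) (1,5) (2,4) (2,5) (3,4) (3,5)] -> total=11
Click 3 (4,2) count=3: revealed 1 new [(4,2)] -> total=12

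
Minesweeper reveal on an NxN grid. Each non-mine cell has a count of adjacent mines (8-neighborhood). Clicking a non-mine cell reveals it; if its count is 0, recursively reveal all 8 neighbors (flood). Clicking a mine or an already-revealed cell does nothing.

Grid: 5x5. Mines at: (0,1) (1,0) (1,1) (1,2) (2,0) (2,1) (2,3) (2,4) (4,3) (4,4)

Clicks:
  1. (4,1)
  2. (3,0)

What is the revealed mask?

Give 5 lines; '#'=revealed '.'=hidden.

Click 1 (4,1) count=0: revealed 6 new [(3,0) (3,1) (3,2) (4,0) (4,1) (4,2)] -> total=6
Click 2 (3,0) count=2: revealed 0 new [(none)] -> total=6

Answer: .....
.....
.....
###..
###..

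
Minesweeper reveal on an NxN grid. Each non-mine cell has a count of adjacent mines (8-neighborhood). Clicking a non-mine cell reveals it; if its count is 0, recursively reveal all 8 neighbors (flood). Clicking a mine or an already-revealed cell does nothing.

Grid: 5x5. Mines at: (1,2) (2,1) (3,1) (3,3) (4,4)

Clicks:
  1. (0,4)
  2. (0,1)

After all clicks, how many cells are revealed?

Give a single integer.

Answer: 7

Derivation:
Click 1 (0,4) count=0: revealed 6 new [(0,3) (0,4) (1,3) (1,4) (2,3) (2,4)] -> total=6
Click 2 (0,1) count=1: revealed 1 new [(0,1)] -> total=7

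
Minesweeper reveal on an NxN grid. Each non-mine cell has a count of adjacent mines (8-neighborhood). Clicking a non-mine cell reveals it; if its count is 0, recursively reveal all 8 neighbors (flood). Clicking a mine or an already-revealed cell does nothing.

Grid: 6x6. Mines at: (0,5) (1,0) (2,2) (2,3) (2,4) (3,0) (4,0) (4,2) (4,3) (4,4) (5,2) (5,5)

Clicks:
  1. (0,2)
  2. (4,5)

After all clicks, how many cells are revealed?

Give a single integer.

Answer: 9

Derivation:
Click 1 (0,2) count=0: revealed 8 new [(0,1) (0,2) (0,3) (0,4) (1,1) (1,2) (1,3) (1,4)] -> total=8
Click 2 (4,5) count=2: revealed 1 new [(4,5)] -> total=9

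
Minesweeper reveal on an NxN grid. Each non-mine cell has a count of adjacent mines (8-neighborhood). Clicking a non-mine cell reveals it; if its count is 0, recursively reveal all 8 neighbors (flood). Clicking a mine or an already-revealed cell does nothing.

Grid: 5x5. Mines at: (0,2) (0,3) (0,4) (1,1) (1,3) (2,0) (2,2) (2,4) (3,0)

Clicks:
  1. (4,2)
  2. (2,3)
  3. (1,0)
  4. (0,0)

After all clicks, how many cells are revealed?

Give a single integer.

Answer: 11

Derivation:
Click 1 (4,2) count=0: revealed 8 new [(3,1) (3,2) (3,3) (3,4) (4,1) (4,2) (4,3) (4,4)] -> total=8
Click 2 (2,3) count=3: revealed 1 new [(2,3)] -> total=9
Click 3 (1,0) count=2: revealed 1 new [(1,0)] -> total=10
Click 4 (0,0) count=1: revealed 1 new [(0,0)] -> total=11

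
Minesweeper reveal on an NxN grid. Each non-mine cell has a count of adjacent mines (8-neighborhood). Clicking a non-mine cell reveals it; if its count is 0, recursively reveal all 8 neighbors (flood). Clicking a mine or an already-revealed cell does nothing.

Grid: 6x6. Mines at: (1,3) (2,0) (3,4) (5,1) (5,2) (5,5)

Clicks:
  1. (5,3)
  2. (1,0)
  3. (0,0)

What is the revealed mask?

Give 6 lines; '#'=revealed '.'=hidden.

Answer: ###...
###...
......
......
......
...#..

Derivation:
Click 1 (5,3) count=1: revealed 1 new [(5,3)] -> total=1
Click 2 (1,0) count=1: revealed 1 new [(1,0)] -> total=2
Click 3 (0,0) count=0: revealed 5 new [(0,0) (0,1) (0,2) (1,1) (1,2)] -> total=7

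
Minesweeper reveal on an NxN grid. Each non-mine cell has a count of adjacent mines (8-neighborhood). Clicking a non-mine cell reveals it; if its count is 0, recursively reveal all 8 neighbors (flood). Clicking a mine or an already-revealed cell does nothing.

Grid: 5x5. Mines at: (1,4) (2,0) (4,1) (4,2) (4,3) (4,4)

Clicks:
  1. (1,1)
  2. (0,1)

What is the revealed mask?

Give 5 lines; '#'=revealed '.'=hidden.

Answer: ####.
####.
.###.
.###.
.....

Derivation:
Click 1 (1,1) count=1: revealed 1 new [(1,1)] -> total=1
Click 2 (0,1) count=0: revealed 13 new [(0,0) (0,1) (0,2) (0,3) (1,0) (1,2) (1,3) (2,1) (2,2) (2,3) (3,1) (3,2) (3,3)] -> total=14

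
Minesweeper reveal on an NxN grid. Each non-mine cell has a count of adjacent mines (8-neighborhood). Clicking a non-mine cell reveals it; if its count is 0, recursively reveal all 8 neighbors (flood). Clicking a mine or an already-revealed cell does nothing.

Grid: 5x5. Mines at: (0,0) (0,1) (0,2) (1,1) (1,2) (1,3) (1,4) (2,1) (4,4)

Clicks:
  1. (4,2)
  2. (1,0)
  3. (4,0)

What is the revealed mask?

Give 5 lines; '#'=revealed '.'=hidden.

Answer: .....
#....
.....
####.
####.

Derivation:
Click 1 (4,2) count=0: revealed 8 new [(3,0) (3,1) (3,2) (3,3) (4,0) (4,1) (4,2) (4,3)] -> total=8
Click 2 (1,0) count=4: revealed 1 new [(1,0)] -> total=9
Click 3 (4,0) count=0: revealed 0 new [(none)] -> total=9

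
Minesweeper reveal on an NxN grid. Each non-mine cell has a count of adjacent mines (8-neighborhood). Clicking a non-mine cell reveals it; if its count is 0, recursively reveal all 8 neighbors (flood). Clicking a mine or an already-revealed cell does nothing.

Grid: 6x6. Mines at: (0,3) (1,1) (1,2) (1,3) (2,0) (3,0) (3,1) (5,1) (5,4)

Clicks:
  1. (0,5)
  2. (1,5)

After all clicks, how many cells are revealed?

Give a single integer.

Answer: 16

Derivation:
Click 1 (0,5) count=0: revealed 16 new [(0,4) (0,5) (1,4) (1,5) (2,2) (2,3) (2,4) (2,5) (3,2) (3,3) (3,4) (3,5) (4,2) (4,3) (4,4) (4,5)] -> total=16
Click 2 (1,5) count=0: revealed 0 new [(none)] -> total=16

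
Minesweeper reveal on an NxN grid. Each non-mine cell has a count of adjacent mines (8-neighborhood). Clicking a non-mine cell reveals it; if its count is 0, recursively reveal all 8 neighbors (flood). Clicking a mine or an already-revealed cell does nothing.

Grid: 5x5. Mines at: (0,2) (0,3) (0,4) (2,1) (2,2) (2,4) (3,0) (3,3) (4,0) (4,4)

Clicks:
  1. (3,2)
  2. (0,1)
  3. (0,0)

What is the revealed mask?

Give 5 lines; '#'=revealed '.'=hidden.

Answer: ##...
##...
.....
..#..
.....

Derivation:
Click 1 (3,2) count=3: revealed 1 new [(3,2)] -> total=1
Click 2 (0,1) count=1: revealed 1 new [(0,1)] -> total=2
Click 3 (0,0) count=0: revealed 3 new [(0,0) (1,0) (1,1)] -> total=5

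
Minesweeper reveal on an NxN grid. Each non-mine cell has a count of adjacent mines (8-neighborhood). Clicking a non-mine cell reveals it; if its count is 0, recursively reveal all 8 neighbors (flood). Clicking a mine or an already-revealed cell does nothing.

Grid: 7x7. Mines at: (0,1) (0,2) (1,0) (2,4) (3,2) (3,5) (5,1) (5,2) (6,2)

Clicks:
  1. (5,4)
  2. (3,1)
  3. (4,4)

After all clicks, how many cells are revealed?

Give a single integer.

Answer: 13

Derivation:
Click 1 (5,4) count=0: revealed 12 new [(4,3) (4,4) (4,5) (4,6) (5,3) (5,4) (5,5) (5,6) (6,3) (6,4) (6,5) (6,6)] -> total=12
Click 2 (3,1) count=1: revealed 1 new [(3,1)] -> total=13
Click 3 (4,4) count=1: revealed 0 new [(none)] -> total=13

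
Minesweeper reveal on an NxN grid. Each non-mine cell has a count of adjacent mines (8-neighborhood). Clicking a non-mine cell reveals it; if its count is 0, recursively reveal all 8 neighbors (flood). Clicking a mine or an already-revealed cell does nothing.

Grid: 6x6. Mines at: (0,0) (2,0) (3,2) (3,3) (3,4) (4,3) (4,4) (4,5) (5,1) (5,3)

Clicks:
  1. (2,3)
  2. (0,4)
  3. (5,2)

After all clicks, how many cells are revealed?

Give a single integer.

Answer: 16

Derivation:
Click 1 (2,3) count=3: revealed 1 new [(2,3)] -> total=1
Click 2 (0,4) count=0: revealed 14 new [(0,1) (0,2) (0,3) (0,4) (0,5) (1,1) (1,2) (1,3) (1,4) (1,5) (2,1) (2,2) (2,4) (2,5)] -> total=15
Click 3 (5,2) count=3: revealed 1 new [(5,2)] -> total=16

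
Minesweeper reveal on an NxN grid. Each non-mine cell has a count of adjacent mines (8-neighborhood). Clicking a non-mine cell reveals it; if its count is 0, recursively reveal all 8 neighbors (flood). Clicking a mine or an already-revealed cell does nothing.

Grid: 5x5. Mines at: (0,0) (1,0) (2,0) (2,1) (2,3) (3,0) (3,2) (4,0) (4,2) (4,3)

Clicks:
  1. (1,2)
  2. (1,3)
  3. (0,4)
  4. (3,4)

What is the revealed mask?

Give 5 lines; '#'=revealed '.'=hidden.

Click 1 (1,2) count=2: revealed 1 new [(1,2)] -> total=1
Click 2 (1,3) count=1: revealed 1 new [(1,3)] -> total=2
Click 3 (0,4) count=0: revealed 6 new [(0,1) (0,2) (0,3) (0,4) (1,1) (1,4)] -> total=8
Click 4 (3,4) count=2: revealed 1 new [(3,4)] -> total=9

Answer: .####
.####
.....
....#
.....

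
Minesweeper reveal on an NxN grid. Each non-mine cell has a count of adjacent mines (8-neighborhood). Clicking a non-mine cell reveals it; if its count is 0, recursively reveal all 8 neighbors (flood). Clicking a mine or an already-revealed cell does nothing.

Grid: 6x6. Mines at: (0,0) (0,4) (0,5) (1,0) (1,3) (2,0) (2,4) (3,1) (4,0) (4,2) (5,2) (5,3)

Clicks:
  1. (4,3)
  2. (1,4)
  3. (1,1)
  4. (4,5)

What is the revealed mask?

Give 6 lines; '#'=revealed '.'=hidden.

Answer: ......
.#..#.
......
....##
...###
....##

Derivation:
Click 1 (4,3) count=3: revealed 1 new [(4,3)] -> total=1
Click 2 (1,4) count=4: revealed 1 new [(1,4)] -> total=2
Click 3 (1,1) count=3: revealed 1 new [(1,1)] -> total=3
Click 4 (4,5) count=0: revealed 6 new [(3,4) (3,5) (4,4) (4,5) (5,4) (5,5)] -> total=9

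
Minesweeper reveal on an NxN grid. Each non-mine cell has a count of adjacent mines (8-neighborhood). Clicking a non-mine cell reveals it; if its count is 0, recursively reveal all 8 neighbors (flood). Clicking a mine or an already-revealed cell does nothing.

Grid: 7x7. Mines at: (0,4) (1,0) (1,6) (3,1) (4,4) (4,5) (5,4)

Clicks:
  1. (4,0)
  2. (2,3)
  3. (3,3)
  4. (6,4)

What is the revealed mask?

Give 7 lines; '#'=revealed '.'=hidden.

Answer: .###...
.#####.
.#####.
..####.
#......
.......
....#..

Derivation:
Click 1 (4,0) count=1: revealed 1 new [(4,0)] -> total=1
Click 2 (2,3) count=0: revealed 17 new [(0,1) (0,2) (0,3) (1,1) (1,2) (1,3) (1,4) (1,5) (2,1) (2,2) (2,3) (2,4) (2,5) (3,2) (3,3) (3,4) (3,5)] -> total=18
Click 3 (3,3) count=1: revealed 0 new [(none)] -> total=18
Click 4 (6,4) count=1: revealed 1 new [(6,4)] -> total=19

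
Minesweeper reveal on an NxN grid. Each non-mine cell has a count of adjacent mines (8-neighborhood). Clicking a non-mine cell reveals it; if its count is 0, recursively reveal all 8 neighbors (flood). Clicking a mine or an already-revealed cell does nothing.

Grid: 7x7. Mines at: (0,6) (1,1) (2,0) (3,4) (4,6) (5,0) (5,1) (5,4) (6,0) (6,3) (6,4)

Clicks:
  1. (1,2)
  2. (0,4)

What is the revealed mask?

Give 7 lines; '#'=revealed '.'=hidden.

Click 1 (1,2) count=1: revealed 1 new [(1,2)] -> total=1
Click 2 (0,4) count=0: revealed 11 new [(0,2) (0,3) (0,4) (0,5) (1,3) (1,4) (1,5) (2,2) (2,3) (2,4) (2,5)] -> total=12

Answer: ..####.
..####.
..####.
.......
.......
.......
.......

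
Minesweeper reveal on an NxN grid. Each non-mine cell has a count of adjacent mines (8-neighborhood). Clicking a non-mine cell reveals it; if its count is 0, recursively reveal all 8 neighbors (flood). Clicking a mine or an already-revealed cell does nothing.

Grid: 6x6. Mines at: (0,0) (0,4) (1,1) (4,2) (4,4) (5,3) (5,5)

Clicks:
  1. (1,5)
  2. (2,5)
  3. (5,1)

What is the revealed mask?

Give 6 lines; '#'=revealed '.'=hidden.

Click 1 (1,5) count=1: revealed 1 new [(1,5)] -> total=1
Click 2 (2,5) count=0: revealed 11 new [(1,2) (1,3) (1,4) (2,2) (2,3) (2,4) (2,5) (3,2) (3,3) (3,4) (3,5)] -> total=12
Click 3 (5,1) count=1: revealed 1 new [(5,1)] -> total=13

Answer: ......
..####
..####
..####
......
.#....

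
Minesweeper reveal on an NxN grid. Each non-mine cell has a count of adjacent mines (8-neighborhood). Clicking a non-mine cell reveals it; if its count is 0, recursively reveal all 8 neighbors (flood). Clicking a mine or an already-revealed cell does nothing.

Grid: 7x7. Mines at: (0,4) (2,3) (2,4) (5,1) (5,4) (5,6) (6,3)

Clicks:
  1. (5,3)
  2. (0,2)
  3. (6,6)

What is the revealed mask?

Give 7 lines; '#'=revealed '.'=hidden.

Click 1 (5,3) count=2: revealed 1 new [(5,3)] -> total=1
Click 2 (0,2) count=0: revealed 17 new [(0,0) (0,1) (0,2) (0,3) (1,0) (1,1) (1,2) (1,3) (2,0) (2,1) (2,2) (3,0) (3,1) (3,2) (4,0) (4,1) (4,2)] -> total=18
Click 3 (6,6) count=1: revealed 1 new [(6,6)] -> total=19

Answer: ####...
####...
###....
###....
###....
...#...
......#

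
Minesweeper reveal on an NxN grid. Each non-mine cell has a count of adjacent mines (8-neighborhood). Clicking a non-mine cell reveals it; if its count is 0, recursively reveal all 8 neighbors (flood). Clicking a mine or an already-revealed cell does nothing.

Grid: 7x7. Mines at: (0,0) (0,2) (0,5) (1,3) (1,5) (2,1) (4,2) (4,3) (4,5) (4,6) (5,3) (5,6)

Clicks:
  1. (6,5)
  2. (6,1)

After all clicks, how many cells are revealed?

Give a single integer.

Answer: 11

Derivation:
Click 1 (6,5) count=1: revealed 1 new [(6,5)] -> total=1
Click 2 (6,1) count=0: revealed 10 new [(3,0) (3,1) (4,0) (4,1) (5,0) (5,1) (5,2) (6,0) (6,1) (6,2)] -> total=11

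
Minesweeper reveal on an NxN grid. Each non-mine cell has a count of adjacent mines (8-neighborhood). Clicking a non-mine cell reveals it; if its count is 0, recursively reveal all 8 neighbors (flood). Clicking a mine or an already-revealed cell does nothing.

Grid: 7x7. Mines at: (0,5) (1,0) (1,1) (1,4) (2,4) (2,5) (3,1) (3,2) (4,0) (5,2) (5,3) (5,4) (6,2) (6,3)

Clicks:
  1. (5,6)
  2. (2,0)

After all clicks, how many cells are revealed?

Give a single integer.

Answer: 9

Derivation:
Click 1 (5,6) count=0: revealed 8 new [(3,5) (3,6) (4,5) (4,6) (5,5) (5,6) (6,5) (6,6)] -> total=8
Click 2 (2,0) count=3: revealed 1 new [(2,0)] -> total=9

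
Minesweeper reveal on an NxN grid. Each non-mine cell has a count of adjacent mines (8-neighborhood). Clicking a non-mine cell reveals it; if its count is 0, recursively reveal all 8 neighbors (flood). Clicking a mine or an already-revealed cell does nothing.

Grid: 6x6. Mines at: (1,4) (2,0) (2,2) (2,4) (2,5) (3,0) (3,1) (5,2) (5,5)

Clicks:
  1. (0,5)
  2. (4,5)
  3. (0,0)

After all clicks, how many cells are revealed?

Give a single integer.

Answer: 10

Derivation:
Click 1 (0,5) count=1: revealed 1 new [(0,5)] -> total=1
Click 2 (4,5) count=1: revealed 1 new [(4,5)] -> total=2
Click 3 (0,0) count=0: revealed 8 new [(0,0) (0,1) (0,2) (0,3) (1,0) (1,1) (1,2) (1,3)] -> total=10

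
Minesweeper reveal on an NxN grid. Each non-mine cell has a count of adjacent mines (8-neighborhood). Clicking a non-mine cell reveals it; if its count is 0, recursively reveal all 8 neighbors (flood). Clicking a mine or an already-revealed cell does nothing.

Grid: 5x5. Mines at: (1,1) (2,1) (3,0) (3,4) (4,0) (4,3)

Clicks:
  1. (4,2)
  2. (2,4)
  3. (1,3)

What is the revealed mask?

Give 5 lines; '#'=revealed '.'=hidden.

Answer: ..###
..###
..###
.....
..#..

Derivation:
Click 1 (4,2) count=1: revealed 1 new [(4,2)] -> total=1
Click 2 (2,4) count=1: revealed 1 new [(2,4)] -> total=2
Click 3 (1,3) count=0: revealed 8 new [(0,2) (0,3) (0,4) (1,2) (1,3) (1,4) (2,2) (2,3)] -> total=10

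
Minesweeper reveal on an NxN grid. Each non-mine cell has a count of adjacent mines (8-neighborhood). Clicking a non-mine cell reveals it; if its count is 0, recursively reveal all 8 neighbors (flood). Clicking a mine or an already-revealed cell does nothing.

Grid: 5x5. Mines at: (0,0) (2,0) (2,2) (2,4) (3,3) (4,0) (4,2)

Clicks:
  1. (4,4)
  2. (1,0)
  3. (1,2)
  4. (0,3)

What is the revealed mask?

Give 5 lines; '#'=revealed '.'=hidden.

Click 1 (4,4) count=1: revealed 1 new [(4,4)] -> total=1
Click 2 (1,0) count=2: revealed 1 new [(1,0)] -> total=2
Click 3 (1,2) count=1: revealed 1 new [(1,2)] -> total=3
Click 4 (0,3) count=0: revealed 7 new [(0,1) (0,2) (0,3) (0,4) (1,1) (1,3) (1,4)] -> total=10

Answer: .####
#####
.....
.....
....#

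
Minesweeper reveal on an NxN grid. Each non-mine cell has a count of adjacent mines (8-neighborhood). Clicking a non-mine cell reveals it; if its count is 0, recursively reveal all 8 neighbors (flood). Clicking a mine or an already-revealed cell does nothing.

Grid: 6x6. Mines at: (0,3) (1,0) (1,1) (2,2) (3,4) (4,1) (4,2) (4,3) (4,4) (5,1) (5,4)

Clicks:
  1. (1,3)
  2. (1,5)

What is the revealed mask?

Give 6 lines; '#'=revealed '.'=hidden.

Answer: ....##
...###
....##
......
......
......

Derivation:
Click 1 (1,3) count=2: revealed 1 new [(1,3)] -> total=1
Click 2 (1,5) count=0: revealed 6 new [(0,4) (0,5) (1,4) (1,5) (2,4) (2,5)] -> total=7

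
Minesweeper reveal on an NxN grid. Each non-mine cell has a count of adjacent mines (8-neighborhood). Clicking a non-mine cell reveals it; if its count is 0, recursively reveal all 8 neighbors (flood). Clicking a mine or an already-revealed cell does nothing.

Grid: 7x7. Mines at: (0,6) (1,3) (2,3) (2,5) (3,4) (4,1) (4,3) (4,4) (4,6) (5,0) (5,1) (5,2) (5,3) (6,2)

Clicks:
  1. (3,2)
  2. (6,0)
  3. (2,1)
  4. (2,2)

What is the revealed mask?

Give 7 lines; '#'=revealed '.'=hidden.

Answer: ###....
###....
###....
###....
.......
.......
#......

Derivation:
Click 1 (3,2) count=3: revealed 1 new [(3,2)] -> total=1
Click 2 (6,0) count=2: revealed 1 new [(6,0)] -> total=2
Click 3 (2,1) count=0: revealed 11 new [(0,0) (0,1) (0,2) (1,0) (1,1) (1,2) (2,0) (2,1) (2,2) (3,0) (3,1)] -> total=13
Click 4 (2,2) count=2: revealed 0 new [(none)] -> total=13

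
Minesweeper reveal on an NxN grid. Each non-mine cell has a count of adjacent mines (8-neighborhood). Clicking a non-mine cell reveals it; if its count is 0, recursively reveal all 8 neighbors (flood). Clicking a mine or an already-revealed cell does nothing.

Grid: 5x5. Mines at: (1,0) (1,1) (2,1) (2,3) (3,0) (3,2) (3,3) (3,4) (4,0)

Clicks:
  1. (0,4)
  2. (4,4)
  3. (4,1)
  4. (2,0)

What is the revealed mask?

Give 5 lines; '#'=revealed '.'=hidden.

Answer: ..###
..###
#....
.....
.#..#

Derivation:
Click 1 (0,4) count=0: revealed 6 new [(0,2) (0,3) (0,4) (1,2) (1,3) (1,4)] -> total=6
Click 2 (4,4) count=2: revealed 1 new [(4,4)] -> total=7
Click 3 (4,1) count=3: revealed 1 new [(4,1)] -> total=8
Click 4 (2,0) count=4: revealed 1 new [(2,0)] -> total=9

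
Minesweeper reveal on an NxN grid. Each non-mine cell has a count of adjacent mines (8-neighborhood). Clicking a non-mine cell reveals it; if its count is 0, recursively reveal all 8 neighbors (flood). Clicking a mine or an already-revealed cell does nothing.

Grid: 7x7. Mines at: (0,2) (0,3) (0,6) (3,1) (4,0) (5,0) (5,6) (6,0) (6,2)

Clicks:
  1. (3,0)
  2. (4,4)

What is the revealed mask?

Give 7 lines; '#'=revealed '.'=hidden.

Answer: .......
..#####
..#####
#.#####
..#####
..####.
...###.

Derivation:
Click 1 (3,0) count=2: revealed 1 new [(3,0)] -> total=1
Click 2 (4,4) count=0: revealed 27 new [(1,2) (1,3) (1,4) (1,5) (1,6) (2,2) (2,3) (2,4) (2,5) (2,6) (3,2) (3,3) (3,4) (3,5) (3,6) (4,2) (4,3) (4,4) (4,5) (4,6) (5,2) (5,3) (5,4) (5,5) (6,3) (6,4) (6,5)] -> total=28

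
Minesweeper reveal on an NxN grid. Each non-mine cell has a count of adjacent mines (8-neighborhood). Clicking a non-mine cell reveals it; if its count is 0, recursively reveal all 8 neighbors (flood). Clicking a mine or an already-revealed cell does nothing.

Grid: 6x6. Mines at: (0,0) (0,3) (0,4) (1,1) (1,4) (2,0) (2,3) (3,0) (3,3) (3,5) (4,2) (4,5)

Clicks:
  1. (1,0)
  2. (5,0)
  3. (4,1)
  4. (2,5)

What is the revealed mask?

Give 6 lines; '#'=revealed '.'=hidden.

Answer: ......
#.....
.....#
......
##....
##....

Derivation:
Click 1 (1,0) count=3: revealed 1 new [(1,0)] -> total=1
Click 2 (5,0) count=0: revealed 4 new [(4,0) (4,1) (5,0) (5,1)] -> total=5
Click 3 (4,1) count=2: revealed 0 new [(none)] -> total=5
Click 4 (2,5) count=2: revealed 1 new [(2,5)] -> total=6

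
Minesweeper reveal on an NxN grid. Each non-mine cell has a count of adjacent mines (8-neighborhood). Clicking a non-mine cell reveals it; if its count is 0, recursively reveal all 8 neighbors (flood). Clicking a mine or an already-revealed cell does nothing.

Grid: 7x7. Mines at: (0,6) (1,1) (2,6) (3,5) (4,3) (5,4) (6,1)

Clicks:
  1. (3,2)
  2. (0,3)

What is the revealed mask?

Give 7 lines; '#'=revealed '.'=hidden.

Click 1 (3,2) count=1: revealed 1 new [(3,2)] -> total=1
Click 2 (0,3) count=0: revealed 14 new [(0,2) (0,3) (0,4) (0,5) (1,2) (1,3) (1,4) (1,5) (2,2) (2,3) (2,4) (2,5) (3,3) (3,4)] -> total=15

Answer: ..####.
..####.
..####.
..###..
.......
.......
.......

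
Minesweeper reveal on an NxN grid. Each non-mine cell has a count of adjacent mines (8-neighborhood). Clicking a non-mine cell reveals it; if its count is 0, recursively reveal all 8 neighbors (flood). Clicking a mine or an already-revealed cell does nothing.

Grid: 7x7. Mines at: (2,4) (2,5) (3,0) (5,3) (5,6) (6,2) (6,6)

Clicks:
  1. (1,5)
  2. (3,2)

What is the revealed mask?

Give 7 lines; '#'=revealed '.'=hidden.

Answer: #######
#######
####...
.###...
.###...
.......
.......

Derivation:
Click 1 (1,5) count=2: revealed 1 new [(1,5)] -> total=1
Click 2 (3,2) count=0: revealed 23 new [(0,0) (0,1) (0,2) (0,3) (0,4) (0,5) (0,6) (1,0) (1,1) (1,2) (1,3) (1,4) (1,6) (2,0) (2,1) (2,2) (2,3) (3,1) (3,2) (3,3) (4,1) (4,2) (4,3)] -> total=24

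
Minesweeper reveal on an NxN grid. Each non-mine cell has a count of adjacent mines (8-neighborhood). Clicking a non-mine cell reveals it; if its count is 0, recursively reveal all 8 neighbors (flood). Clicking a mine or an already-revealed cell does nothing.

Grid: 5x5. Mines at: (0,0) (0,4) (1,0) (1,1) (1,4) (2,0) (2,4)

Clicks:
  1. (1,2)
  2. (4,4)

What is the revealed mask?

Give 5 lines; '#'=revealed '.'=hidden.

Click 1 (1,2) count=1: revealed 1 new [(1,2)] -> total=1
Click 2 (4,4) count=0: revealed 13 new [(2,1) (2,2) (2,3) (3,0) (3,1) (3,2) (3,3) (3,4) (4,0) (4,1) (4,2) (4,3) (4,4)] -> total=14

Answer: .....
..#..
.###.
#####
#####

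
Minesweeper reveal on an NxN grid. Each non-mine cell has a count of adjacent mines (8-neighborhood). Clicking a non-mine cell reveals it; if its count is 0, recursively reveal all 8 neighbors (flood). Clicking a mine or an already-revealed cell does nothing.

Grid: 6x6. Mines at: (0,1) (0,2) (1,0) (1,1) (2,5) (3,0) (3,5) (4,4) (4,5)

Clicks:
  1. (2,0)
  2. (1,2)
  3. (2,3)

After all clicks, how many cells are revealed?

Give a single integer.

Click 1 (2,0) count=3: revealed 1 new [(2,0)] -> total=1
Click 2 (1,2) count=3: revealed 1 new [(1,2)] -> total=2
Click 3 (2,3) count=0: revealed 18 new [(1,3) (1,4) (2,1) (2,2) (2,3) (2,4) (3,1) (3,2) (3,3) (3,4) (4,0) (4,1) (4,2) (4,3) (5,0) (5,1) (5,2) (5,3)] -> total=20

Answer: 20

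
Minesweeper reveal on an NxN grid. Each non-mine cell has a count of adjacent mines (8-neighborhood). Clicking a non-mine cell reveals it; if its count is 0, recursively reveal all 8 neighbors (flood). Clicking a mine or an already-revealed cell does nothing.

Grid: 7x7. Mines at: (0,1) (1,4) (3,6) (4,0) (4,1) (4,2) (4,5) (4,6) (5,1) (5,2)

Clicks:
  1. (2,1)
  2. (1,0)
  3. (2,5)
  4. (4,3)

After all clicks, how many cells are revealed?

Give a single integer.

Answer: 14

Derivation:
Click 1 (2,1) count=0: revealed 12 new [(1,0) (1,1) (1,2) (1,3) (2,0) (2,1) (2,2) (2,3) (3,0) (3,1) (3,2) (3,3)] -> total=12
Click 2 (1,0) count=1: revealed 0 new [(none)] -> total=12
Click 3 (2,5) count=2: revealed 1 new [(2,5)] -> total=13
Click 4 (4,3) count=2: revealed 1 new [(4,3)] -> total=14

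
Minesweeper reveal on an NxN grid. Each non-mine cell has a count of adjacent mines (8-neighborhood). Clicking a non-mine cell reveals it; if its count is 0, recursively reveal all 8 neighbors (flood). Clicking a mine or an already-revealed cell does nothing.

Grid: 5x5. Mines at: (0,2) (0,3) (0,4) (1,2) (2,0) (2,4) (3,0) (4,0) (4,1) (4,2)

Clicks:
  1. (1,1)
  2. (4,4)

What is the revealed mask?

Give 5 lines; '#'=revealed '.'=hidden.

Click 1 (1,1) count=3: revealed 1 new [(1,1)] -> total=1
Click 2 (4,4) count=0: revealed 4 new [(3,3) (3,4) (4,3) (4,4)] -> total=5

Answer: .....
.#...
.....
...##
...##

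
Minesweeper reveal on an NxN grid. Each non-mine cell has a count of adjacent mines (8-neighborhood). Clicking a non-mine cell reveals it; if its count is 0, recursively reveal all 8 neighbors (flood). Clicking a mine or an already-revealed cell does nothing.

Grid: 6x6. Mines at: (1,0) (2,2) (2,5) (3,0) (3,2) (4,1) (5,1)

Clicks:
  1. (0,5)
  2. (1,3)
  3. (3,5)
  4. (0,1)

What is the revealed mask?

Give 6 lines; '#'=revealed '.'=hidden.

Answer: .#####
.#####
......
.....#
......
......

Derivation:
Click 1 (0,5) count=0: revealed 10 new [(0,1) (0,2) (0,3) (0,4) (0,5) (1,1) (1,2) (1,3) (1,4) (1,5)] -> total=10
Click 2 (1,3) count=1: revealed 0 new [(none)] -> total=10
Click 3 (3,5) count=1: revealed 1 new [(3,5)] -> total=11
Click 4 (0,1) count=1: revealed 0 new [(none)] -> total=11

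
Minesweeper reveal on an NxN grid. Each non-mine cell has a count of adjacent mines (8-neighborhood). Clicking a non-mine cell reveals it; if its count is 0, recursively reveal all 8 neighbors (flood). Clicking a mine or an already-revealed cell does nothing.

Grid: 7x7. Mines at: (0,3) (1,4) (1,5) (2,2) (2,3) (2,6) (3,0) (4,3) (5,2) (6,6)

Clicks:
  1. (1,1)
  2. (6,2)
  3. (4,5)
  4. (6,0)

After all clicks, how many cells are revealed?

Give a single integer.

Answer: 17

Derivation:
Click 1 (1,1) count=1: revealed 1 new [(1,1)] -> total=1
Click 2 (6,2) count=1: revealed 1 new [(6,2)] -> total=2
Click 3 (4,5) count=0: revealed 9 new [(3,4) (3,5) (3,6) (4,4) (4,5) (4,6) (5,4) (5,5) (5,6)] -> total=11
Click 4 (6,0) count=0: revealed 6 new [(4,0) (4,1) (5,0) (5,1) (6,0) (6,1)] -> total=17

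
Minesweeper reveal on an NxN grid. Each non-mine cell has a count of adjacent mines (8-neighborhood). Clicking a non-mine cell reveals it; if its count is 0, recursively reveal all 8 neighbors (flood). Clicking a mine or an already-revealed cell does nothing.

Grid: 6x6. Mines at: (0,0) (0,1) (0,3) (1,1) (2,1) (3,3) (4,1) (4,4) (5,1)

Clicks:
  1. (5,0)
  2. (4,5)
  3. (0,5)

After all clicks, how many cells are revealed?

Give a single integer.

Answer: 10

Derivation:
Click 1 (5,0) count=2: revealed 1 new [(5,0)] -> total=1
Click 2 (4,5) count=1: revealed 1 new [(4,5)] -> total=2
Click 3 (0,5) count=0: revealed 8 new [(0,4) (0,5) (1,4) (1,5) (2,4) (2,5) (3,4) (3,5)] -> total=10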